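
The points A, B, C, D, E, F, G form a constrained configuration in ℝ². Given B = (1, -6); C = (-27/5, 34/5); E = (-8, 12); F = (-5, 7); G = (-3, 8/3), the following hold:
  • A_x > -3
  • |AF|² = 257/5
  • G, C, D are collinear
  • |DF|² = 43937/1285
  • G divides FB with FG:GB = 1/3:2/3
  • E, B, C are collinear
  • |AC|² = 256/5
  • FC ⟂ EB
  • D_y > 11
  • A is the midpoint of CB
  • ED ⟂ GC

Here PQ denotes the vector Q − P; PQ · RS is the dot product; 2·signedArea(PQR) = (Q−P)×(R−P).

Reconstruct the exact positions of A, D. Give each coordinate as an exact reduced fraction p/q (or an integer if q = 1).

1. A_x = -11/5  [A is the midpoint of CB]
2. A_y = 2/5  [A is the midpoint of CB]
   → A = (-11/5, 2/5)
3. D_x = -10683/1285  [G, C, D are collinear ∩ ED ⟂ GC]
4. D_y = 15186/1285  [G, C, D are collinear ∩ ED ⟂ GC]
   → D = (-10683/1285, 15186/1285)

A = (-11/5, 2/5)
D = (-10683/1285, 15186/1285)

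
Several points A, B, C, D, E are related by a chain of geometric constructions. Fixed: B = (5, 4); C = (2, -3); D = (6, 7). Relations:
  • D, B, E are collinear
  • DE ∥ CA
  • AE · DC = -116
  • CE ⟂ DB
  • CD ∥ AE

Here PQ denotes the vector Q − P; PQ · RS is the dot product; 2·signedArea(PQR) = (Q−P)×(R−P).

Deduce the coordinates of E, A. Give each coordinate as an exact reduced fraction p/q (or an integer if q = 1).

A = (-7/5, -66/5)
E = (13/5, -16/5)

1. E_x = 13/5  [D, B, E are collinear ∩ CE ⟂ DB]
2. E_y = -16/5  [D, B, E are collinear ∩ CE ⟂ DB]
   → E = (13/5, -16/5)
3. A_x = -7/5  [CD ∥ AE ∩ DE ∥ CA]
4. A_y = -66/5  [CD ∥ AE ∩ DE ∥ CA]
   → A = (-7/5, -66/5)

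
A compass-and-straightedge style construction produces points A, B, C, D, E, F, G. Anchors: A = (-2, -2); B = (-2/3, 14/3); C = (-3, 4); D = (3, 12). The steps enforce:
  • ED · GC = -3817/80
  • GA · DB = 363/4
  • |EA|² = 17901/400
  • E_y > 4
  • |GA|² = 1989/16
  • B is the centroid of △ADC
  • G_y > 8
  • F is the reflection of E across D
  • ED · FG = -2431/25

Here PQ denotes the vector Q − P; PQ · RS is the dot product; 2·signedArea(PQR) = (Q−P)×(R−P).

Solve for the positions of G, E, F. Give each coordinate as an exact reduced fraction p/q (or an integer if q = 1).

1. G_x = 7/4  [line 11/3·x + 22/3·y + -275/4 = 0 ∩ |GA|² = 1989/16]
2. G_y = 17/2  [line 11/3·x + 22/3·y + -275/4 = 0 ∩ |GA|² = 1989/16]
   → G = (7/4, 17/2)
3. E_x = 1/4  [line 19/4·x + 9/2·y + -1643/80 = 0 ∩ |EA|² = 17901/400]
4. E_y = 43/10  [line 19/4·x + 9/2·y + -1643/80 = 0 ∩ |EA|² = 17901/400]
   → E = (1/4, 43/10)
5. F_x = 23/4  [F is the reflection of E across D]
6. F_y = 197/10  [F is the reflection of E across D]
   → F = (23/4, 197/10)

E = (1/4, 43/10)
F = (23/4, 197/10)
G = (7/4, 17/2)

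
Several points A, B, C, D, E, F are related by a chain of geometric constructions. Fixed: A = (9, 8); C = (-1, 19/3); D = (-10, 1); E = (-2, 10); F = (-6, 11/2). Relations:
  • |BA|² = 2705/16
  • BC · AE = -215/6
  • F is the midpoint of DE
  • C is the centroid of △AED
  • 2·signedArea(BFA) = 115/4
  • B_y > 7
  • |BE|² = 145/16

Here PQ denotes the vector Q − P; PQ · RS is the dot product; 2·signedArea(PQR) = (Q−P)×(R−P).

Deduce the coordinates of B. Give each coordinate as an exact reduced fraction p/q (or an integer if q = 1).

B = (-4, 31/4)

1. B_x = -4  [BC · AE = -215/6 ∩ 2·signedArea(BFA) = 115/4]
2. B_y = 31/4  [BC · AE = -215/6 ∩ 2·signedArea(BFA) = 115/4]
   → B = (-4, 31/4)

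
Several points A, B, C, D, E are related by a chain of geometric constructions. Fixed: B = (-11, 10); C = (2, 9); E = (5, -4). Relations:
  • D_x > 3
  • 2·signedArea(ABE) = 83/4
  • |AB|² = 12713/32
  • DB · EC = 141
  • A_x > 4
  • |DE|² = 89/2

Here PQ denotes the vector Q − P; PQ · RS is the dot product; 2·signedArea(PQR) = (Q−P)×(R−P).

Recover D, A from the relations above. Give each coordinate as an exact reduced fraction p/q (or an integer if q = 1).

A = (37/8, -19/8)
D = (7/2, 5/2)

1. D_x = 7/2  [line 3·x + -13·y + 22 = 0 ∩ |DE|² = 89/2]
2. D_y = 5/2  [line 3·x + -13·y + 22 = 0 ∩ |DE|² = 89/2]
   → D = (7/2, 5/2)
3. A_x = 37/8  [line 14·x + 16·y + -107/4 = 0 ∩ |AB|² = 12713/32]
4. A_y = -19/8  [line 14·x + 16·y + -107/4 = 0 ∩ |AB|² = 12713/32]
   → A = (37/8, -19/8)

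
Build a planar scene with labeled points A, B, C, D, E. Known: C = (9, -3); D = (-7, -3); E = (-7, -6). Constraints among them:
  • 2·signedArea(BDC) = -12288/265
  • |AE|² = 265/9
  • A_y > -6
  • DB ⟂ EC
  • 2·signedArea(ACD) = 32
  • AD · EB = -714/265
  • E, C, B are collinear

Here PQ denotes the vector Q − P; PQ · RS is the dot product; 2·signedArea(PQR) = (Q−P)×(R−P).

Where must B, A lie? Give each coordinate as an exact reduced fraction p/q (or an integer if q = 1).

A = (-5/3, -5)
B = (-1711/265, -1563/265)

1. B_x = -1711/265  [E, C, B are collinear ∩ DB ⟂ EC]
2. B_y = -1563/265  [E, C, B are collinear ∩ DB ⟂ EC]
   → B = (-1711/265, -1563/265)
3. A_x = -5/3  [2·signedArea(ACD) = 32 ∩ AD · EB = -714/265]
4. A_y = -5  [2·signedArea(ACD) = 32 ∩ AD · EB = -714/265]
   → A = (-5/3, -5)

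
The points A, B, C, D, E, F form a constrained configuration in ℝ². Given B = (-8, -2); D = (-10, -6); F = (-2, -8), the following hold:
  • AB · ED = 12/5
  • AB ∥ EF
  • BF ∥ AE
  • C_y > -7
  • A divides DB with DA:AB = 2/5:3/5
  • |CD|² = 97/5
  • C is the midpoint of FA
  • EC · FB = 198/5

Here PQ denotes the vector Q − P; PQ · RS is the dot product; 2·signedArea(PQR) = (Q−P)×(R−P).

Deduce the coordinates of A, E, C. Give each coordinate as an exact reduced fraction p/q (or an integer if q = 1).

1. A_x = -46/5  [A divides DB with DA:AB = 2/5:3/5]
2. A_y = -22/5  [A divides DB with DA:AB = 2/5:3/5]
   → A = (-46/5, -22/5)
3. E_x = -16/5  [AB ∥ EF ∩ BF ∥ AE]
4. E_y = -52/5  [AB ∥ EF ∩ BF ∥ AE]
   → E = (-16/5, -52/5)
5. C_x = -28/5  [C is the midpoint of FA]
6. C_y = -31/5  [C is the midpoint of FA]
   → C = (-28/5, -31/5)

A = (-46/5, -22/5)
C = (-28/5, -31/5)
E = (-16/5, -52/5)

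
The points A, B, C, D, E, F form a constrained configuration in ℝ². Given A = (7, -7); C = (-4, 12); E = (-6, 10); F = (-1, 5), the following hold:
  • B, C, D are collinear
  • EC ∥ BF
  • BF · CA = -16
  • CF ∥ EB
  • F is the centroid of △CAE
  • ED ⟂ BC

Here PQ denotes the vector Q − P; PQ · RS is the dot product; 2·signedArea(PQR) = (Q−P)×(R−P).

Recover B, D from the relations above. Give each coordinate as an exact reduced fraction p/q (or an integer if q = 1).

B = (-3, 3)
D = (-156/41, 420/41)

1. B_x = -3  [EC ∥ BF ∩ CF ∥ EB]
2. B_y = 3  [EC ∥ BF ∩ CF ∥ EB]
   → B = (-3, 3)
3. D_x = -156/41  [B, C, D are collinear ∩ ED ⟂ BC]
4. D_y = 420/41  [B, C, D are collinear ∩ ED ⟂ BC]
   → D = (-156/41, 420/41)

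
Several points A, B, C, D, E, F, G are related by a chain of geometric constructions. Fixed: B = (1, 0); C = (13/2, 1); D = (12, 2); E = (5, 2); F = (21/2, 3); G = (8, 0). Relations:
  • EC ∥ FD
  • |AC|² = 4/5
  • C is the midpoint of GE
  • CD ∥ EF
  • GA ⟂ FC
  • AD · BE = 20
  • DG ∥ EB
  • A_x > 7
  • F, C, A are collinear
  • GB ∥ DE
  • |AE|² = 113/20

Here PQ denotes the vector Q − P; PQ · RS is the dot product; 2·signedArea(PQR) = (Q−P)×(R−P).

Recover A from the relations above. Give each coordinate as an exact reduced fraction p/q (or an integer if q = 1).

A = (73/10, 7/5)

1. A_x = 73/10  [F, C, A are collinear ∩ GA ⟂ FC]
2. A_y = 7/5  [F, C, A are collinear ∩ GA ⟂ FC]
   → A = (73/10, 7/5)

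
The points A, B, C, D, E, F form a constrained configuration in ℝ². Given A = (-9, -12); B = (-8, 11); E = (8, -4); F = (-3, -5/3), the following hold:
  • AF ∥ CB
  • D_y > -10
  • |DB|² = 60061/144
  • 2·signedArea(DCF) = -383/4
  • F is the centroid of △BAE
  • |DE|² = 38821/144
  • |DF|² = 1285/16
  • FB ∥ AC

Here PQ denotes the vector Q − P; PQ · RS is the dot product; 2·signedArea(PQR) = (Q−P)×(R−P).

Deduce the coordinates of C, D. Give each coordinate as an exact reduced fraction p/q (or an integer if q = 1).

1. C_x = -14  [AF ∥ CB ∩ FB ∥ AC]
2. C_y = 2/3  [AF ∥ CB ∩ FB ∥ AC]
   → C = (-14, 2/3)
3. D_x = -15/2  [line 7/3·x + 11·y + 1453/12 = 0 ∩ |DE|² = 38821/144]
4. D_y = -113/12  [line 7/3·x + 11·y + 1453/12 = 0 ∩ |DE|² = 38821/144]
   → D = (-15/2, -113/12)

C = (-14, 2/3)
D = (-15/2, -113/12)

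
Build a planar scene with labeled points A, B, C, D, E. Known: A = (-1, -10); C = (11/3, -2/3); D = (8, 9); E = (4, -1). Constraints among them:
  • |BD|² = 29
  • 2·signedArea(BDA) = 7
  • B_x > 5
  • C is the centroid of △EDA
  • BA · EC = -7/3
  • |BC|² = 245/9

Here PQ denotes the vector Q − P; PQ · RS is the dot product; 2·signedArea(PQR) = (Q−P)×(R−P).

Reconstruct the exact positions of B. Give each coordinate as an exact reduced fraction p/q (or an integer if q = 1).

1. B_x = 6  [BA · EC = -7/3 ∩ 2·signedArea(BDA) = 7]
2. B_y = 4  [BA · EC = -7/3 ∩ 2·signedArea(BDA) = 7]
   → B = (6, 4)

B = (6, 4)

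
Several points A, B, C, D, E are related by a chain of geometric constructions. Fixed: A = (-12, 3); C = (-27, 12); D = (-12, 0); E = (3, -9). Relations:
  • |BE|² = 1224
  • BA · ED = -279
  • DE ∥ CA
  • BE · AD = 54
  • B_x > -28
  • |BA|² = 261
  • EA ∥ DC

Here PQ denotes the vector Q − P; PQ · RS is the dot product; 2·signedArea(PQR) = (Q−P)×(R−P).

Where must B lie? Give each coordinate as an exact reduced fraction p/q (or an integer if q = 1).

B = (-27, 9)

1. B_x = -27  [BA · ED = -279 ∩ BE · AD = 54]
2. B_y = 9  [BA · ED = -279 ∩ BE · AD = 54]
   → B = (-27, 9)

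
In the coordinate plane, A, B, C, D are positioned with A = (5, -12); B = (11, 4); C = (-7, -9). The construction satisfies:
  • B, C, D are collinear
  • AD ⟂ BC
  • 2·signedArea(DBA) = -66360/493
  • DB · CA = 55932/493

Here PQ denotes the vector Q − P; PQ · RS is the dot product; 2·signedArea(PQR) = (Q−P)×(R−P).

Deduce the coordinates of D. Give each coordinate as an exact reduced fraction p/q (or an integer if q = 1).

D = (-265/493, -2136/493)

1. D_x = -265/493  [B, C, D are collinear ∩ AD ⟂ BC]
2. D_y = -2136/493  [B, C, D are collinear ∩ AD ⟂ BC]
   → D = (-265/493, -2136/493)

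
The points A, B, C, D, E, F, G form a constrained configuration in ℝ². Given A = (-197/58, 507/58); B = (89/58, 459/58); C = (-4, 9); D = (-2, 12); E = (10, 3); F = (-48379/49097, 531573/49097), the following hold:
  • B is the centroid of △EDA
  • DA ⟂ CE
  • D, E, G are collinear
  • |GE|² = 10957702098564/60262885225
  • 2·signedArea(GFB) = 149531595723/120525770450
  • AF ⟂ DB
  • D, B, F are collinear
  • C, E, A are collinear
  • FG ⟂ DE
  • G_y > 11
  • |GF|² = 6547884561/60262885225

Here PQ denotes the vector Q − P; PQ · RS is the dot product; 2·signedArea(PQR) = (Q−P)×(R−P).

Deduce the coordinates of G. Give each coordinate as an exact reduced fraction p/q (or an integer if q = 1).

G = (-966718/1227425, 13613001/1227425)

1. G_x = -966718/1227425  [D, E, G are collinear ∩ FG ⟂ DE]
2. G_y = 13613001/1227425  [D, E, G are collinear ∩ FG ⟂ DE]
   → G = (-966718/1227425, 13613001/1227425)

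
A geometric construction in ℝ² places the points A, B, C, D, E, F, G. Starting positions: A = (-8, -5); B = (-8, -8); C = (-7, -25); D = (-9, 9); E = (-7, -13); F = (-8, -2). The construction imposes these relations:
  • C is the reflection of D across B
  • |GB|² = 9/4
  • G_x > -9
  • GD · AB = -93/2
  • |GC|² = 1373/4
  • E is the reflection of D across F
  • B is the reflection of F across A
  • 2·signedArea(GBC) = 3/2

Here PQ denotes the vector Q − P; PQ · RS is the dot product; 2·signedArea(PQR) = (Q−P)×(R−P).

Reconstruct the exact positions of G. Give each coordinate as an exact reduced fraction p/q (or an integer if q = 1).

G = (-8, -13/2)

1. G_x = -8  [GD · AB = -93/2 ∩ 2·signedArea(GBC) = 3/2]
2. G_y = -13/2  [GD · AB = -93/2 ∩ 2·signedArea(GBC) = 3/2]
   → G = (-8, -13/2)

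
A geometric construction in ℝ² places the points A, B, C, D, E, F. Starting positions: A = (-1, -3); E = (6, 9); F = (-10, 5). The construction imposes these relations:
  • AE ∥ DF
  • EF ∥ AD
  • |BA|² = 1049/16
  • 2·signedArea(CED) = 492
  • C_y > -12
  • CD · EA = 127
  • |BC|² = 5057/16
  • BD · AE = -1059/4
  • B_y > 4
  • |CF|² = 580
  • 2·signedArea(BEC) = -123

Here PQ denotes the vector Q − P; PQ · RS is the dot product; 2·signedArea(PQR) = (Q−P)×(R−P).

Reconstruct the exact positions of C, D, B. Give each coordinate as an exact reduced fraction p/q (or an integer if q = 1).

B = (1/4, 5)
C = (8, -11)
D = (-17, -7)

1. D_x = -17  [AE ∥ DF ∩ EF ∥ AD]
2. D_y = -7  [AE ∥ DF ∩ EF ∥ AD]
   → D = (-17, -7)
3. B_x = 1/4  [line -7·x + -12·y + 247/4 = 0 ∩ |BA|² = 1049/16]
4. B_y = 5  [line -7·x + -12·y + 247/4 = 0 ∩ |BA|² = 1049/16]
   → B = (1/4, 5)
5. C_x = 8  [CD · EA = 127 ∩ 2·signedArea(BEC) = -123]
6. C_y = -11  [CD · EA = 127 ∩ 2·signedArea(BEC) = -123]
   → C = (8, -11)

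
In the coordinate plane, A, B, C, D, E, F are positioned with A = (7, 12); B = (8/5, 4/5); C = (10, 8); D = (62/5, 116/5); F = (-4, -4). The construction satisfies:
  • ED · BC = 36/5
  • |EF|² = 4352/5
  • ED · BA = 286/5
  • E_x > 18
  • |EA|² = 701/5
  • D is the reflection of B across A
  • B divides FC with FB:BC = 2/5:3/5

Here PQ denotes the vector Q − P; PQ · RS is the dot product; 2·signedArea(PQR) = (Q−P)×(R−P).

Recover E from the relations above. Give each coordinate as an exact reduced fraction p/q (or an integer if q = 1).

1. E_x = 92/5  [ED · BA = 286/5 ∩ ED · BC = 36/5]
2. E_y = 76/5  [ED · BA = 286/5 ∩ ED · BC = 36/5]
   → E = (92/5, 76/5)

E = (92/5, 76/5)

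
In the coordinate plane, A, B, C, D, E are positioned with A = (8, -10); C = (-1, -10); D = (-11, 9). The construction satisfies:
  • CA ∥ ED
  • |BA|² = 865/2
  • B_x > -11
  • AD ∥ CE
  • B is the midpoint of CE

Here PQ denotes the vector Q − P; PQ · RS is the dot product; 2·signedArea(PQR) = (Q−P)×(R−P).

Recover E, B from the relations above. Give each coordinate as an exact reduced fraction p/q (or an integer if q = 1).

1. E_x = -20  [CA ∥ ED ∩ AD ∥ CE]
2. E_y = 9  [CA ∥ ED ∩ AD ∥ CE]
   → E = (-20, 9)
3. B_x = -21/2  [B is the midpoint of CE]
4. B_y = -1/2  [B is the midpoint of CE]
   → B = (-21/2, -1/2)

B = (-21/2, -1/2)
E = (-20, 9)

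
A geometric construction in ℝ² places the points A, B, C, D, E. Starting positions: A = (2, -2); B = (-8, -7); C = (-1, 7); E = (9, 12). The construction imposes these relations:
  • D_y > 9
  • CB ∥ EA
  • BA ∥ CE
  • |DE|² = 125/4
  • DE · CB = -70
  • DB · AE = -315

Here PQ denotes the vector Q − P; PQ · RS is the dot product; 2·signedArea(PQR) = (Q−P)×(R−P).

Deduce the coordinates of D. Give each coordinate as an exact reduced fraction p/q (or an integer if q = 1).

D = (4, 19/2)

1. D_x = 4  [line -7·x + -14·y + 161 = 0 ∩ |DE|² = 125/4]
2. D_y = 19/2  [line -7·x + -14·y + 161 = 0 ∩ |DE|² = 125/4]
   → D = (4, 19/2)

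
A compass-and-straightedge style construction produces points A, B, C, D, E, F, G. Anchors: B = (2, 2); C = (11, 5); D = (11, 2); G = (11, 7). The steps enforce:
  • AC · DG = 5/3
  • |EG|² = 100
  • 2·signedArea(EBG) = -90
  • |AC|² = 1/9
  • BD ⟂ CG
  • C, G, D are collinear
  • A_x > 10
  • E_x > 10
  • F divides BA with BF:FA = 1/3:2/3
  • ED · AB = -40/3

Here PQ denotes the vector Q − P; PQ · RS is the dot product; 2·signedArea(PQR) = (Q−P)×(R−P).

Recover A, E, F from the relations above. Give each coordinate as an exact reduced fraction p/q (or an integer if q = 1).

A = (11, 14/3)
E = (11, -3)
F = (5, 26/9)

1. A_y = 14/3  [AC · DG = 5/3]
2. A_x = 11  [|AC|² = 1/9]
   → A = (11, 14/3)
3. E_x = 11  [2·signedArea(EBG) = -90 ∩ ED · AB = -40/3]
4. E_y = -3  [2·signedArea(EBG) = -90 ∩ ED · AB = -40/3]
   → E = (11, -3)
5. F_x = 5  [F divides BA with BF:FA = 1/3:2/3]
6. F_y = 26/9  [F divides BA with BF:FA = 1/3:2/3]
   → F = (5, 26/9)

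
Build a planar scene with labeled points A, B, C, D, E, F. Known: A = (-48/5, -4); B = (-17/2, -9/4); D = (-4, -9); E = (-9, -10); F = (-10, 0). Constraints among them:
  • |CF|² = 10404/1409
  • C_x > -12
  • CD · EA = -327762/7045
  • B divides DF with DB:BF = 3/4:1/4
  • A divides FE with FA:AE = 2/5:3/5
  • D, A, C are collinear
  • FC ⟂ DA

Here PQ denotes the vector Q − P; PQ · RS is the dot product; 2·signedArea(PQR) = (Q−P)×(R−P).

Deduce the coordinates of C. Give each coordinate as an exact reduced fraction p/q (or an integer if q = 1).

1. C_x = -16640/1409  [D, A, C are collinear ∩ FC ⟂ DA]
2. C_y = -2856/1409  [D, A, C are collinear ∩ FC ⟂ DA]
   → C = (-16640/1409, -2856/1409)

C = (-16640/1409, -2856/1409)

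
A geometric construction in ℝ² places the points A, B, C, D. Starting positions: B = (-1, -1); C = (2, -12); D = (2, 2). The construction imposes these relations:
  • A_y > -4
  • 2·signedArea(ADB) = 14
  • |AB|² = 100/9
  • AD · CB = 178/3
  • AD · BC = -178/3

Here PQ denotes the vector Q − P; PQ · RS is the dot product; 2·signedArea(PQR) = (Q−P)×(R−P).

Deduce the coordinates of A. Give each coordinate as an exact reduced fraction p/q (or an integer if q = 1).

1. A_x = 1  [AD · CB = 178/3 ∩ 2·signedArea(ADB) = 14]
2. A_y = -11/3  [AD · CB = 178/3 ∩ 2·signedArea(ADB) = 14]
   → A = (1, -11/3)

A = (1, -11/3)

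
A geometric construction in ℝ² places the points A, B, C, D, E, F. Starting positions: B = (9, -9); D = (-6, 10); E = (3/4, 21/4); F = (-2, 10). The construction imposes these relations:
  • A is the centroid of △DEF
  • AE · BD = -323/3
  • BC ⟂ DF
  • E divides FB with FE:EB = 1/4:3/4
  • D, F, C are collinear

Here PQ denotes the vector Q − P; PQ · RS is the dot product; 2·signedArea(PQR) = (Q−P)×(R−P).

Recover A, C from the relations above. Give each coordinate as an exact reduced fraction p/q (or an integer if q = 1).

1. A_x = -29/12  [A is the centroid of △DEF]
2. A_y = 101/12  [A is the centroid of △DEF]
   → A = (-29/12, 101/12)
3. C_x = 9  [D, F, C are collinear ∩ BC ⟂ DF]
4. C_y = 10  [D, F, C are collinear ∩ BC ⟂ DF]
   → C = (9, 10)

A = (-29/12, 101/12)
C = (9, 10)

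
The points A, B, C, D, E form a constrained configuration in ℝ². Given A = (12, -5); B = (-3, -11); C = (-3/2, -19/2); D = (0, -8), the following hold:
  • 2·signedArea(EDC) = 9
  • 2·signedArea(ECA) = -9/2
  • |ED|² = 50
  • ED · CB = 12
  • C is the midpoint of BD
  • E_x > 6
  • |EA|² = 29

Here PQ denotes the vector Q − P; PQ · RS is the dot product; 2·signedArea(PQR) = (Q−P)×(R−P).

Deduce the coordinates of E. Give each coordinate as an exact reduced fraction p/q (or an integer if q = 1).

1. E_x = 7  [2·signedArea(ECA) = -9/2 ∩ ED · CB = 12]
2. E_y = -7  [2·signedArea(ECA) = -9/2 ∩ ED · CB = 12]
   → E = (7, -7)

E = (7, -7)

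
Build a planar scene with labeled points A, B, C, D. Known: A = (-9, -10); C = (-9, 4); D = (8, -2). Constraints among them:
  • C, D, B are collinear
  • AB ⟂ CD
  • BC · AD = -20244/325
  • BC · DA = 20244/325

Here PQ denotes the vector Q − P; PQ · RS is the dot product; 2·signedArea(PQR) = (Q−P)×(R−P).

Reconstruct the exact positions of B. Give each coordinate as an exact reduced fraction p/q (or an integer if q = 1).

1. B_x = -1497/325  [C, D, B are collinear ∩ AB ⟂ CD]
2. B_y = 796/325  [C, D, B are collinear ∩ AB ⟂ CD]
   → B = (-1497/325, 796/325)

B = (-1497/325, 796/325)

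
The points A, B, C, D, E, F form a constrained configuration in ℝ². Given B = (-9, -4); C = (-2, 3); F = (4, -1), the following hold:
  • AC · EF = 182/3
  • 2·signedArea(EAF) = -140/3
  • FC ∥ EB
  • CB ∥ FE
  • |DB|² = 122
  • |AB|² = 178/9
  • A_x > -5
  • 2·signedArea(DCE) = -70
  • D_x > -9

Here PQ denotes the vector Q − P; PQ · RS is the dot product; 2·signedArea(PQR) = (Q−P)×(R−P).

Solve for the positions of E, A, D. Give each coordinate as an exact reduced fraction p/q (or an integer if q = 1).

1. E_x = -3  [FC ∥ EB ∩ CB ∥ FE]
2. E_y = -8  [FC ∥ EB ∩ CB ∥ FE]
   → E = (-3, -8)
3. A_x = -14/3  [AC · EF = 182/3 ∩ 2·signedArea(EAF) = -140/3]
4. A_y = -3  [AC · EF = 182/3 ∩ 2·signedArea(EAF) = -140/3]
   → A = (-14/3, -3)
5. D_x = -8  [line 11·x + -1·y + 95 = 0 ∩ |DB|² = 122]
6. D_y = 7  [line 11·x + -1·y + 95 = 0 ∩ |DB|² = 122]
   → D = (-8, 7)

A = (-14/3, -3)
D = (-8, 7)
E = (-3, -8)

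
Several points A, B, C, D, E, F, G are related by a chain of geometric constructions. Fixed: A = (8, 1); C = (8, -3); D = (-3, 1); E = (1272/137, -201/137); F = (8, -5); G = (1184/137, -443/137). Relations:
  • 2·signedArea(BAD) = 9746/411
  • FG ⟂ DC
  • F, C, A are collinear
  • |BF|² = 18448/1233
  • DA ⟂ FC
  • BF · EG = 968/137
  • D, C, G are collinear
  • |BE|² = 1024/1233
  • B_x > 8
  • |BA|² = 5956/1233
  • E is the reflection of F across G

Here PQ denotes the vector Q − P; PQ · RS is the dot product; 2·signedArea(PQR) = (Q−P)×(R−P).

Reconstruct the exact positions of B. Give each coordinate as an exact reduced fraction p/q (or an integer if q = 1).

B = (3464/411, -475/411)

1. B_x = 3464/411  [BF · EG = 968/137 ∩ 2·signedArea(BAD) = 9746/411]
2. B_y = -475/411  [BF · EG = 968/137 ∩ 2·signedArea(BAD) = 9746/411]
   → B = (3464/411, -475/411)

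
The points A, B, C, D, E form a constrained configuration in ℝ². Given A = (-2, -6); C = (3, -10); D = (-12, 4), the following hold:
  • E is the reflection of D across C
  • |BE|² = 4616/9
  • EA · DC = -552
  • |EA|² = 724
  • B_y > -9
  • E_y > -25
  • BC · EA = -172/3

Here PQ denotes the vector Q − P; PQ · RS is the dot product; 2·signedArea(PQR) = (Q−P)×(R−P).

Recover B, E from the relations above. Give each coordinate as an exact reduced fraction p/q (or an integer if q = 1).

B = (4/3, -26/3)
E = (18, -24)

1. E_x = 18  [E is the reflection of D across C]
2. E_y = -24  [E is the reflection of D across C]
   → E = (18, -24)
3. B_x = 4/3  [line 20·x + -18·y + -548/3 = 0 ∩ |BE|² = 4616/9]
4. B_y = -26/3  [line 20·x + -18·y + -548/3 = 0 ∩ |BE|² = 4616/9]
   → B = (4/3, -26/3)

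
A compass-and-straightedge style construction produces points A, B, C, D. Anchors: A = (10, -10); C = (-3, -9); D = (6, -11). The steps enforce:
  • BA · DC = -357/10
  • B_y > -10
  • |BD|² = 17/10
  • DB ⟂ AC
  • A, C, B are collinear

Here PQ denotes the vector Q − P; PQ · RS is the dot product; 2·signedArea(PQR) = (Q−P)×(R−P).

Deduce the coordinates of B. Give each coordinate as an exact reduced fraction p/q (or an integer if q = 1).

1. B_x = 61/10  [A, C, B are collinear ∩ DB ⟂ AC]
2. B_y = -97/10  [A, C, B are collinear ∩ DB ⟂ AC]
   → B = (61/10, -97/10)

B = (61/10, -97/10)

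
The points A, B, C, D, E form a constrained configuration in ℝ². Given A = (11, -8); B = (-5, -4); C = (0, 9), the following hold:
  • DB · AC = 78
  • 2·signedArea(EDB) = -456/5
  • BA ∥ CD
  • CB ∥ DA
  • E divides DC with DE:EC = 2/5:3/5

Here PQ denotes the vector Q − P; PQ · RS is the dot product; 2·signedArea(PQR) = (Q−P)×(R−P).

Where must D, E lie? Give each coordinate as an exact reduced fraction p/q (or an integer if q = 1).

1. D_x = 16  [CB ∥ DA ∩ BA ∥ CD]
2. D_y = 5  [CB ∥ DA ∩ BA ∥ CD]
   → D = (16, 5)
3. E_x = 48/5  [E divides DC with DE:EC = 2/5:3/5]
4. E_y = 33/5  [E divides DC with DE:EC = 2/5:3/5]
   → E = (48/5, 33/5)

D = (16, 5)
E = (48/5, 33/5)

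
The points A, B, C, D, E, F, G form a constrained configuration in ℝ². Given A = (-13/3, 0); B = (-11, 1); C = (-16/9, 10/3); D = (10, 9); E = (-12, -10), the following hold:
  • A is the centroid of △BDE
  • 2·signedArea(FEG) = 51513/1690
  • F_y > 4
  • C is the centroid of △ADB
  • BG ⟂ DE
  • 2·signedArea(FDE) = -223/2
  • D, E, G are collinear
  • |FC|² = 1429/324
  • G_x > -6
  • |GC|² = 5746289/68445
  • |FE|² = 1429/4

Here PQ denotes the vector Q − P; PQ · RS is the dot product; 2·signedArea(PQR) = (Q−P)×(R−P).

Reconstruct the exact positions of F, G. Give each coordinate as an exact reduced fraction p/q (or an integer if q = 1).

F = (-1/2, 5)
G = (-5058/845, -4061/845)

1. F_x = -1/2  [line 19·x + -22·y + 239/2 = 0 ∩ |FE|² = 1429/4]
2. F_y = 5  [line 19·x + -22·y + 239/2 = 0 ∩ |FE|² = 1429/4]
   → F = (-1/2, 5)
3. G_x = -5058/845  [2·signedArea(FEG) = 51513/1690 ∩ D, E, G are collinear]
4. G_y = -4061/845  [2·signedArea(FEG) = 51513/1690 ∩ D, E, G are collinear]
   → G = (-5058/845, -4061/845)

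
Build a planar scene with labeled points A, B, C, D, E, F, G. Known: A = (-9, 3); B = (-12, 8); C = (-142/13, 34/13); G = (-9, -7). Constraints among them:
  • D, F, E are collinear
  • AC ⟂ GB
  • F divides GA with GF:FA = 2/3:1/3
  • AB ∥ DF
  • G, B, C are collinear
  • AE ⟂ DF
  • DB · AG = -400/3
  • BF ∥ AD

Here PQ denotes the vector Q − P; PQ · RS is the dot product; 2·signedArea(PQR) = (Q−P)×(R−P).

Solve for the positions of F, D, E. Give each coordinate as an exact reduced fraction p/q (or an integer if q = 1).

1. F_x = -9  [F divides GA with GF:FA = 2/3:1/3]
2. F_y = -1/3  [F divides GA with GF:FA = 2/3:1/3]
   → F = (-9, -1/3)
3. D_x = -6  [AB ∥ DF ∩ BF ∥ AD]
4. D_y = -16/3  [AB ∥ DF ∩ BF ∥ AD]
   → D = (-6, -16/3)
5. E_x = -178/17  [D, F, E are collinear ∩ AE ⟂ DF]
6. E_y = 36/17  [D, F, E are collinear ∩ AE ⟂ DF]
   → E = (-178/17, 36/17)

D = (-6, -16/3)
E = (-178/17, 36/17)
F = (-9, -1/3)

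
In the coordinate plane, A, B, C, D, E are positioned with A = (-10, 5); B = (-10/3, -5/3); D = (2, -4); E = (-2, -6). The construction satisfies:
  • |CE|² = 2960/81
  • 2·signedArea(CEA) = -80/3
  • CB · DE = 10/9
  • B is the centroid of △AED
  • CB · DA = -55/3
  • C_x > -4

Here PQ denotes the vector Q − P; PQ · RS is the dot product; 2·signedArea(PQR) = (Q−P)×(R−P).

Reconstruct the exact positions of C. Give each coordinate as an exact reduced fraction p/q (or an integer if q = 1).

1. C_x = -34/9  [2·signedArea(CEA) = -80/3 ∩ CB · DE = 10/9]
2. C_y = -2/9  [2·signedArea(CEA) = -80/3 ∩ CB · DE = 10/9]
   → C = (-34/9, -2/9)

C = (-34/9, -2/9)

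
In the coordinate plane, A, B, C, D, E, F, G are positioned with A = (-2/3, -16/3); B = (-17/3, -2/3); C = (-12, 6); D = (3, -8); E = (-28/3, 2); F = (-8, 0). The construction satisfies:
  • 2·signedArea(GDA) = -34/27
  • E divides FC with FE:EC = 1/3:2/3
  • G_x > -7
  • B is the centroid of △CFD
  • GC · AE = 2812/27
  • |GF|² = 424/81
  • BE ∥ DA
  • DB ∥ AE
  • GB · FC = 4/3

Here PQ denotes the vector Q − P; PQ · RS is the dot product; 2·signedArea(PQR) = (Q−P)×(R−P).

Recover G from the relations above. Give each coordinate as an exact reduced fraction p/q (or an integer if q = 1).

G = (-6, -10/9)

1. G_x = -6  [2·signedArea(GDA) = -34/27 ∩ GB · FC = 4/3]
2. G_y = -10/9  [2·signedArea(GDA) = -34/27 ∩ GB · FC = 4/3]
   → G = (-6, -10/9)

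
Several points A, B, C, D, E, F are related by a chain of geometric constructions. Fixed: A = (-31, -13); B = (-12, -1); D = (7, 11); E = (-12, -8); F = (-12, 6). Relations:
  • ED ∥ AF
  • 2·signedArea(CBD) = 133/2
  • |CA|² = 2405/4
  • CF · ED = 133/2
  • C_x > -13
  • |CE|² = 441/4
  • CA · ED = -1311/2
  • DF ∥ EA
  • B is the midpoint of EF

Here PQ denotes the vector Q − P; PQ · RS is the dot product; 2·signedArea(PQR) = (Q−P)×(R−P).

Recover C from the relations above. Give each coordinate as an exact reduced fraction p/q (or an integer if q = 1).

C = (-12, 5/2)

1. C_x = -12  [CF · ED = 133/2 ∩ 2·signedArea(CBD) = 133/2]
2. C_y = 5/2  [CF · ED = 133/2 ∩ 2·signedArea(CBD) = 133/2]
   → C = (-12, 5/2)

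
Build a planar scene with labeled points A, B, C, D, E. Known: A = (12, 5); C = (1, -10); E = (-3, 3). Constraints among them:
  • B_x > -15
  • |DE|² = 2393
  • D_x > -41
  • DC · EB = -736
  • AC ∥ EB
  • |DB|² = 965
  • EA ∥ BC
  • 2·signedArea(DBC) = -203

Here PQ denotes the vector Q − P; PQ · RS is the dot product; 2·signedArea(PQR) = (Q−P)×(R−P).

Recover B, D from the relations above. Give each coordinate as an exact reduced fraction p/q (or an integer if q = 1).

B = (-14, -12)
D = (-40, -29)

1. B_x = -14  [EA ∥ BC ∩ AC ∥ EB]
2. B_y = -12  [EA ∥ BC ∩ AC ∥ EB]
   → B = (-14, -12)
3. D_x = -40  [DC · EB = -736 ∩ 2·signedArea(DBC) = -203]
4. D_y = -29  [DC · EB = -736 ∩ 2·signedArea(DBC) = -203]
   → D = (-40, -29)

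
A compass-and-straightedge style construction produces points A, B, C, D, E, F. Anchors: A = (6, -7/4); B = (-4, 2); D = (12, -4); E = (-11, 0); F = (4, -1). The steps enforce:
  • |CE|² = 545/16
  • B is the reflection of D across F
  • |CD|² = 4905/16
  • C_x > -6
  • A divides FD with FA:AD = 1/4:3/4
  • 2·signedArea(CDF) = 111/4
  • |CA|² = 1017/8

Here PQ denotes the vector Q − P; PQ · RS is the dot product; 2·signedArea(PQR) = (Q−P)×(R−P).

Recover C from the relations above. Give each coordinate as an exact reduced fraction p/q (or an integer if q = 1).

1. C_x = -21/4  [line -3·x + -8·y + -95/4 = 0 ∩ |CE|² = 545/16]
2. C_y = -1  [line -3·x + -8·y + -95/4 = 0 ∩ |CE|² = 545/16]
   → C = (-21/4, -1)

C = (-21/4, -1)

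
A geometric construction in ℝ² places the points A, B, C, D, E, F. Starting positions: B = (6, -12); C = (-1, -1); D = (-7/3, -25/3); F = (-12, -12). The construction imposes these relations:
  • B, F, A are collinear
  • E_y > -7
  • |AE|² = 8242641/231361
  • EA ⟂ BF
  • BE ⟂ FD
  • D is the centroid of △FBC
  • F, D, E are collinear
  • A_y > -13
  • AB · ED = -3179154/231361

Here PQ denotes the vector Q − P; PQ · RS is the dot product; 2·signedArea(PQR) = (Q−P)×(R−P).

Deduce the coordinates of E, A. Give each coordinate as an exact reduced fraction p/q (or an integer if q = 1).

A = (1797/481, -12)
E = (1797/481, -2901/481)

1. E_x = 1797/481  [F, D, E are collinear ∩ BE ⟂ FD]
2. E_y = -2901/481  [F, D, E are collinear ∩ BE ⟂ FD]
   → E = (1797/481, -2901/481)
3. A_x = 1797/481  [B, F, A are collinear ∩ EA ⟂ BF]
4. A_y = -12  [B, F, A are collinear ∩ EA ⟂ BF]
   → A = (1797/481, -12)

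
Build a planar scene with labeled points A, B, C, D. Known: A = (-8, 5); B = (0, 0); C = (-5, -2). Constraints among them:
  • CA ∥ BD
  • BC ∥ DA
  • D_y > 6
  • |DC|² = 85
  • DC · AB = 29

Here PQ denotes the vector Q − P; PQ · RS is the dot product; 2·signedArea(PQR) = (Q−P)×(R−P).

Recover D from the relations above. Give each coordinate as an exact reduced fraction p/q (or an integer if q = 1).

1. D_x = -3  [BC ∥ DA ∩ CA ∥ BD]
2. D_y = 7  [BC ∥ DA ∩ CA ∥ BD]
   → D = (-3, 7)

D = (-3, 7)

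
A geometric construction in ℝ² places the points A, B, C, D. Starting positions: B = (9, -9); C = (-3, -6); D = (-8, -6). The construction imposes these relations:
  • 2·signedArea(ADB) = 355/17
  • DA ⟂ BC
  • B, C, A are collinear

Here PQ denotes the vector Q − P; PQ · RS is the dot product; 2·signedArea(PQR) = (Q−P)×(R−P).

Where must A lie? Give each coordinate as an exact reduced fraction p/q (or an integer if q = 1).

A = (-131/17, -82/17)

1. A_x = -131/17  [B, C, A are collinear ∩ DA ⟂ BC]
2. A_y = -82/17  [B, C, A are collinear ∩ DA ⟂ BC]
   → A = (-131/17, -82/17)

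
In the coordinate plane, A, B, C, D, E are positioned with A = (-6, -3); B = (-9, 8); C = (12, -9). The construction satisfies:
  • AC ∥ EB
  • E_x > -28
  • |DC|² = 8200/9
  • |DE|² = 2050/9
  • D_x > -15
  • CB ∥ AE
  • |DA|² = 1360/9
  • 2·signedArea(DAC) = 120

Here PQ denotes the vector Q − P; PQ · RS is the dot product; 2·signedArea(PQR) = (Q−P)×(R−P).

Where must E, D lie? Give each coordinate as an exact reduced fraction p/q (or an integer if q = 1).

D = (-14, 19/3)
E = (-27, 14)

1. E_x = -27  [AC ∥ EB ∩ CB ∥ AE]
2. E_y = 14  [AC ∥ EB ∩ CB ∥ AE]
   → E = (-27, 14)
3. D_x = -14  [line 6·x + 18·y + -30 = 0 ∩ |DE|² = 2050/9]
4. D_y = 19/3  [line 6·x + 18·y + -30 = 0 ∩ |DE|² = 2050/9]
   → D = (-14, 19/3)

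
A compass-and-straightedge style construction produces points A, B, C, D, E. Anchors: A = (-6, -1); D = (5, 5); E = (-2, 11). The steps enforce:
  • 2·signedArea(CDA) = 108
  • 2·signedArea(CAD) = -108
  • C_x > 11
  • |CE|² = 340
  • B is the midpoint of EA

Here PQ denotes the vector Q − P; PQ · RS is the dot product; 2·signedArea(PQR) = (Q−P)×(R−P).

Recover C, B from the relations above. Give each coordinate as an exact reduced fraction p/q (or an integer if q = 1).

1. C_x = 12  [line 6·x + -11·y + -83 = 0 ∩ |CE|² = 340]
2. C_y = -1  [line 6·x + -11·y + -83 = 0 ∩ |CE|² = 340]
   → C = (12, -1)
3. B_x = -4  [B is the midpoint of EA]
4. B_y = 5  [B is the midpoint of EA]
   → B = (-4, 5)

B = (-4, 5)
C = (12, -1)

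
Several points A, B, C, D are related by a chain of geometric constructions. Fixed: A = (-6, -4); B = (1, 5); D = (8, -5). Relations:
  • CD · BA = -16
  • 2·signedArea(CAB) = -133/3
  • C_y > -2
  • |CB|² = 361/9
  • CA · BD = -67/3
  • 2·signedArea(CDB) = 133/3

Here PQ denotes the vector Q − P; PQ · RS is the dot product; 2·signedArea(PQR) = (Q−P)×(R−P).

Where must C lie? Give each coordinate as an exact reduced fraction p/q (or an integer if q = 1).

1. C_x = 1  [CD · BA = -16 ∩ 2·signedArea(CDB) = 133/3]
2. C_y = -4/3  [CD · BA = -16 ∩ 2·signedArea(CDB) = 133/3]
   → C = (1, -4/3)

C = (1, -4/3)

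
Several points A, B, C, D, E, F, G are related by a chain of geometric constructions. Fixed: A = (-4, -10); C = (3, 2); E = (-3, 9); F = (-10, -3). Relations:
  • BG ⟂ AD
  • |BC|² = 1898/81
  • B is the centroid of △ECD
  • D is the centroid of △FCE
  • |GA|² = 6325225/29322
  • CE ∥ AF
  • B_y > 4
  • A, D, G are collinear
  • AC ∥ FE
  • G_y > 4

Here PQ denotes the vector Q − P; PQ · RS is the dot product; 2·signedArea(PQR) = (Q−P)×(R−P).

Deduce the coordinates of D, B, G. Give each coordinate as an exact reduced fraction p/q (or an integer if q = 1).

1. D_x = -10/3  [D is the centroid of △FCE]
2. D_y = 8/3  [D is the centroid of △FCE]
   → D = (-10/3, 8/3)
3. B_x = -10/9  [B is the centroid of △ECD]
4. B_y = 41/9  [B is the centroid of △ECD]
   → B = (-10/9, 41/9)
5. G_x = -10517/3258  [A, D, G are collinear ∩ BG ⟂ AD]
6. G_y = 15205/3258  [A, D, G are collinear ∩ BG ⟂ AD]
   → G = (-10517/3258, 15205/3258)

B = (-10/9, 41/9)
D = (-10/3, 8/3)
G = (-10517/3258, 15205/3258)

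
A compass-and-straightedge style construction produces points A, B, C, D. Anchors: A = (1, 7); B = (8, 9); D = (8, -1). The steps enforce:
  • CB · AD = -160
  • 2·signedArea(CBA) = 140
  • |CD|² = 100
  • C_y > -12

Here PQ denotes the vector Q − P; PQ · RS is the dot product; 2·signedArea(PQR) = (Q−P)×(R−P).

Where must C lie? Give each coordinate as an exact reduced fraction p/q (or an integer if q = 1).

1. C_x = 8  [2·signedArea(CBA) = 140 ∩ CB · AD = -160]
2. C_y = -11  [2·signedArea(CBA) = 140 ∩ CB · AD = -160]
   → C = (8, -11)

C = (8, -11)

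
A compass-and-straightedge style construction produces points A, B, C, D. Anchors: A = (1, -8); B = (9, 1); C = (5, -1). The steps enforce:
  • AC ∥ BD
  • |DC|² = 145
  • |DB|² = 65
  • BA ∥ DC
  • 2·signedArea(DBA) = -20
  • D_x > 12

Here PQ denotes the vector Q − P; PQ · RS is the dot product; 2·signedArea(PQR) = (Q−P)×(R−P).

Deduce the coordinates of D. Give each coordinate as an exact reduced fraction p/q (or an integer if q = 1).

D = (13, 8)

1. D_x = 13  [BA ∥ DC ∩ AC ∥ BD]
2. D_y = 8  [BA ∥ DC ∩ AC ∥ BD]
   → D = (13, 8)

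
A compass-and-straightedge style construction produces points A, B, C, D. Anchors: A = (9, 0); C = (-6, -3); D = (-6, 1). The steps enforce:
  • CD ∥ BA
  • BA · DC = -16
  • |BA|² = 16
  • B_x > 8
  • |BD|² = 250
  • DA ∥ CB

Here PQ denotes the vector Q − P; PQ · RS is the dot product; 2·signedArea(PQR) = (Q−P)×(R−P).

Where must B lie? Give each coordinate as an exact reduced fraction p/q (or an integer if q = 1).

1. B_x = 9  [CD ∥ BA ∩ DA ∥ CB]
2. B_y = -4  [CD ∥ BA ∩ DA ∥ CB]
   → B = (9, -4)

B = (9, -4)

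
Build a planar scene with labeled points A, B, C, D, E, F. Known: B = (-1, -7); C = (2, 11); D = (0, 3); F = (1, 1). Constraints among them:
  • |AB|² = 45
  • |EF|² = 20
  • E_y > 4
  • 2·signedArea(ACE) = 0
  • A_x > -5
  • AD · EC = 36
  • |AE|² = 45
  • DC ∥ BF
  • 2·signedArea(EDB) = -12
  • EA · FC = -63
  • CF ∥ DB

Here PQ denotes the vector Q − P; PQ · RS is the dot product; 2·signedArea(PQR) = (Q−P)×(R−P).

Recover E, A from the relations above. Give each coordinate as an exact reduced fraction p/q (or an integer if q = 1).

A = (-4, -1)
E = (-1, 5)

1. E_x = -1  [line 10·x + -1·y + 15 = 0 ∩ |EF|² = 20]
2. E_y = 5  [line 10·x + -1·y + 15 = 0 ∩ |EF|² = 20]
   → E = (-1, 5)
3. A_x = -4  [EA · FC = -63 ∩ 2·signedArea(ACE) = 0]
4. A_y = -1  [EA · FC = -63 ∩ 2·signedArea(ACE) = 0]
   → A = (-4, -1)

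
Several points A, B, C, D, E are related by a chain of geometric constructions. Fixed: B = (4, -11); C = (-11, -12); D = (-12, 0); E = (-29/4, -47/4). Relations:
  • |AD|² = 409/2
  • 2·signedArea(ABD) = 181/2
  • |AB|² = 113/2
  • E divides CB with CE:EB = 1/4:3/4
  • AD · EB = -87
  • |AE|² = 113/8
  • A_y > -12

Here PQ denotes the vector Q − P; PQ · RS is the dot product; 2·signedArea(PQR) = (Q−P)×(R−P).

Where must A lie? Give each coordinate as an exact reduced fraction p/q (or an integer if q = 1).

1. A_x = -7/2  [2·signedArea(ABD) = 181/2 ∩ AD · EB = -87]
2. A_y = -23/2  [2·signedArea(ABD) = 181/2 ∩ AD · EB = -87]
   → A = (-7/2, -23/2)

A = (-7/2, -23/2)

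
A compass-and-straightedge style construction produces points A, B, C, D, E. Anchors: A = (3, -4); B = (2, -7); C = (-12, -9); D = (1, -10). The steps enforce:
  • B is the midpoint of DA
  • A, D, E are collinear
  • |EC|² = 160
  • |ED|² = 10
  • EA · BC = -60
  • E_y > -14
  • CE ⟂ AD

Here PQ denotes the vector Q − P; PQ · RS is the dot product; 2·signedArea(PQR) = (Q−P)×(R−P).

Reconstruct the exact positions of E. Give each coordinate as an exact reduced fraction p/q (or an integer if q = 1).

E = (0, -13)

1. E_x = 0  [A, D, E are collinear ∩ CE ⟂ AD]
2. E_y = -13  [A, D, E are collinear ∩ CE ⟂ AD]
   → E = (0, -13)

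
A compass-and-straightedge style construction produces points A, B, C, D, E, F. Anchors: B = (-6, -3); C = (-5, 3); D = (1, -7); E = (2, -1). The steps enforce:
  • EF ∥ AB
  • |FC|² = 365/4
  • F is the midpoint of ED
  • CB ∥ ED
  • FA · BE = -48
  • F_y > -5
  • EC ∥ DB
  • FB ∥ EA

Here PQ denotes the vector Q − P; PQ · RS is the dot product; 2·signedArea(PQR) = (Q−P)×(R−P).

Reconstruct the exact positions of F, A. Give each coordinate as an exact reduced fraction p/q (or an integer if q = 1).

A = (-11/2, 0)
F = (3/2, -4)

1. F_x = 3/2  [F is the midpoint of ED]
2. F_y = -4  [F is the midpoint of ED]
   → F = (3/2, -4)
3. A_x = -11/2  [EF ∥ AB ∩ FB ∥ EA]
4. A_y = 0  [EF ∥ AB ∩ FB ∥ EA]
   → A = (-11/2, 0)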